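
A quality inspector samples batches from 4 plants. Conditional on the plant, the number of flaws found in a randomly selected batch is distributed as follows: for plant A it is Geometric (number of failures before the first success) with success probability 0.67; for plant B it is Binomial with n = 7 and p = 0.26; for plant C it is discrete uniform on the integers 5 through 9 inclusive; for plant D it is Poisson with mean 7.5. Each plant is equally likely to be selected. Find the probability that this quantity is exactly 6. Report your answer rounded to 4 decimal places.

0.0848

Conditional on each plant, P(X = 6): A: 0.000865284; B: 0.00160018; C: 0.2; D: 0.136718.
By total probability, P(X = 6) = 0.25·0.000865284 + 0.25·0.00160018 + 0.25·0.2 + 0.25·0.136718 = 0.0847959.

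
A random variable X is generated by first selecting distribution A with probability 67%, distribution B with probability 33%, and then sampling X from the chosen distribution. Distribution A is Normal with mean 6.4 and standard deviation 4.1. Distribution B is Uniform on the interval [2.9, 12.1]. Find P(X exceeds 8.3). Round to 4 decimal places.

Conditional on each component, P(X > 8.3): A: 0.321534; B: 0.413043.
By total probability, P(X > 8.3) = 0.67·0.321534 + 0.33·0.413043 = 0.351732.

0.3517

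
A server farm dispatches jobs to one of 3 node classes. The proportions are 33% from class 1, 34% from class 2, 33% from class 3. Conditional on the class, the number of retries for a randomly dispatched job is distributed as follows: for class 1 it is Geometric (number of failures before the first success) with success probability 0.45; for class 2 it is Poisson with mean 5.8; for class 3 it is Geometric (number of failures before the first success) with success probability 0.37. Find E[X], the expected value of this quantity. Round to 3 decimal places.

2.937

Component means — 1: 1.22222; 2: 5.8; 3: 1.7027.
E[X] = 0.33·1.22222 + 0.34·5.8 + 0.33·1.7027 = 2.93723.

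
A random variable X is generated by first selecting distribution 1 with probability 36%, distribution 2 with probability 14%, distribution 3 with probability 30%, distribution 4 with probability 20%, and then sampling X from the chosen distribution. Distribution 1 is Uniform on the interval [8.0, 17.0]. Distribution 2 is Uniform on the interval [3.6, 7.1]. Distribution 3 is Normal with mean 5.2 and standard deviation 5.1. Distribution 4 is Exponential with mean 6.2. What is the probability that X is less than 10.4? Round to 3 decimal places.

Conditional on each component, P(X < 10.4): 1: 0.266667; 2: 1; 3: 0.846043; 4: 0.813144.
By total probability, P(X < 10.4) = 0.36·0.266667 + 0.14·1 + 0.3·0.846043 + 0.2·0.813144 = 0.652442.

0.652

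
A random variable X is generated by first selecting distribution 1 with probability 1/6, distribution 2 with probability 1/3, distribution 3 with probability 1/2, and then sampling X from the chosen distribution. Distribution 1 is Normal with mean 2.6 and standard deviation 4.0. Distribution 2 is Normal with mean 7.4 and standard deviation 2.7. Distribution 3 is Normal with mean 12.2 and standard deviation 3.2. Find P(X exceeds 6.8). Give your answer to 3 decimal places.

0.698

Conditional on each component, P(X > 6.8): 1: 0.146859; 2: 0.58793; 3: 0.954246.
By total probability, P(X > 6.8) = 0.166667·0.146859 + 0.333333·0.58793 + 0.5·0.954246 = 0.697576.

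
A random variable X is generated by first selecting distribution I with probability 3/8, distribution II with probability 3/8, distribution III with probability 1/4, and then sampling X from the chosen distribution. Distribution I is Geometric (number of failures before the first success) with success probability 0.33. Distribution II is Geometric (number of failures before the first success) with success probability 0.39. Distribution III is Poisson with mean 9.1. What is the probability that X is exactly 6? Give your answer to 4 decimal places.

0.0407

Conditional on each component, P(X = 6): I: 0.0298513; II: 0.0200929; III: 0.0880716.
By total probability, P(X = 6) = 0.375·0.0298513 + 0.375·0.0200929 + 0.25·0.0880716 = 0.040747.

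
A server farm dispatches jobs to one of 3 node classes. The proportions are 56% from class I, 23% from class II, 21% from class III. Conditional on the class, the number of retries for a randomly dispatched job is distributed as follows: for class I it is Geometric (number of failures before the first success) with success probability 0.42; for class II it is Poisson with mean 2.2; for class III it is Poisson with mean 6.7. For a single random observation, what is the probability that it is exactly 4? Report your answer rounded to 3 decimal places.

0.073

Conditional on each class, P(X = 4): I: 0.0475293; II: 0.108151; III: 0.103351.
By total probability, P(X = 4) = 0.56·0.0475293 + 0.23·0.108151 + 0.21·0.103351 = 0.0731949.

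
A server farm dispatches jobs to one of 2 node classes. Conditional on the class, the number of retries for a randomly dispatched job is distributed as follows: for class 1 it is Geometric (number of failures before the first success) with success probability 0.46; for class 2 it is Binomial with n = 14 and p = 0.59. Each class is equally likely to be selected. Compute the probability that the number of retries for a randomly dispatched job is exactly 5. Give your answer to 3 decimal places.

Conditional on each class, P(X = 5): 1: 0.0211216; 2: 0.0468575.
By total probability, P(X = 5) = 0.5·0.0211216 + 0.5·0.0468575 = 0.0339895.

0.034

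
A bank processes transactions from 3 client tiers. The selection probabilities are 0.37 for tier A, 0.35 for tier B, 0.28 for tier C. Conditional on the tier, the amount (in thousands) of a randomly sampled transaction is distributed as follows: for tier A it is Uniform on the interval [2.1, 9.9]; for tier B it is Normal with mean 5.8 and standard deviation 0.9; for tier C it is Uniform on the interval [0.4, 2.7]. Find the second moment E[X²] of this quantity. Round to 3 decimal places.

For each component E[X²] = Var + (mean)², giving A: 41.07; B: 34.45; C: 2.84333.
Overall E[X²] = 0.37·41.07 + 0.35·34.45 + 0.28·2.84333 = 28.0495.

28.050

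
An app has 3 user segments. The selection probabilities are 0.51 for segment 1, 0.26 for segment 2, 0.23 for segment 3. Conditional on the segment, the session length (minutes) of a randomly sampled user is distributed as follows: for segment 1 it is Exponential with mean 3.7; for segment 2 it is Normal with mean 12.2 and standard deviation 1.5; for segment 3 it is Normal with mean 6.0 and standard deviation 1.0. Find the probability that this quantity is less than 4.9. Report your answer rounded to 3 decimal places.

0.406

Conditional on each segment, P(X < 4.9): 1: 0.734017; 2: 5.67481e-07; 3: 0.135666.
By total probability, P(X < 4.9) = 0.51·0.734017 + 0.26·5.67481e-07 + 0.23·0.135666 = 0.405552.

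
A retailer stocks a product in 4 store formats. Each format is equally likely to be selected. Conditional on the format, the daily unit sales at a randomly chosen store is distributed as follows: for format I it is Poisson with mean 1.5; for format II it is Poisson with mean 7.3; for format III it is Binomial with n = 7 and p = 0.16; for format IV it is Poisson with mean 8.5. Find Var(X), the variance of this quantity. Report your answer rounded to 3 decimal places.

Per component, I: μ=1.5, E[X²]=3.75; II: μ=7.3, E[X²]=60.59; III: μ=1.12, E[X²]=2.1952; IV: μ=8.5, E[X²]=80.75.
E[X] = 0.25·1.5 + 0.25·7.3 + 0.25·1.12 + 0.25·8.5 = 4.605.
E[X²] = 0.25·3.75 + 0.25·60.59 + 0.25·2.1952 + 0.25·80.75 = 36.8213.
Var(X) = E[X²] − (E[X])² = 36.8213 − 21.206 = 15.6153.

15.615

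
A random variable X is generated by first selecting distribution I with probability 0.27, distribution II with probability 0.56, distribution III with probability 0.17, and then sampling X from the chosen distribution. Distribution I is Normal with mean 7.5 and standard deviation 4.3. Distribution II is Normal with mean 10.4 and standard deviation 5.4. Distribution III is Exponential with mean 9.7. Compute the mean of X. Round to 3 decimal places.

Component means — I: 7.5; II: 10.4; III: 9.7.
E[X] = 0.27·7.5 + 0.56·10.4 + 0.17·9.7 = 9.498.

9.498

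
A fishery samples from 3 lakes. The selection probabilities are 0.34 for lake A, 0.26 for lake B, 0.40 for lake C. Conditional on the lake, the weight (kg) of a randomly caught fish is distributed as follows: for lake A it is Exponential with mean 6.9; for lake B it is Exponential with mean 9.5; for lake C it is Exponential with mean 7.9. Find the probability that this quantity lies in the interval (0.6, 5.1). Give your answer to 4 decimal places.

0.4024

Conditional on each lake, P(0.6 < X < 5.1): A: 0.439188; B: 0.354204; C: 0.402499.
By total probability, P(0.6 < X < 5.1) = 0.34·0.439188 + 0.26·0.354204 + 0.4·0.402499 = 0.402417.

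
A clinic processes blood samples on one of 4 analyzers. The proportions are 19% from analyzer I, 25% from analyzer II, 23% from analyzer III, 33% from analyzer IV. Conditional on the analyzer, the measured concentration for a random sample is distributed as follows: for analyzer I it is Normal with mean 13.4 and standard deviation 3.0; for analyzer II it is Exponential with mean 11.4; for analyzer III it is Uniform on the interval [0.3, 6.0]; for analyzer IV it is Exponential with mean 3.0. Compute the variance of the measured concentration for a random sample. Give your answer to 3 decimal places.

59.092

Per component, I: μ=13.4, E[X²]=188.56; II: μ=11.4, E[X²]=259.92; III: μ=3.15, E[X²]=12.63; IV: μ=3, E[X²]=18.
E[X] = 0.19·13.4 + 0.25·11.4 + 0.23·3.15 + 0.33·3 = 7.1105.
E[X²] = 0.19·188.56 + 0.25·259.92 + 0.23·12.63 + 0.33·18 = 109.651.
Var(X) = E[X²] − (E[X])² = 109.651 − 50.5592 = 59.0921.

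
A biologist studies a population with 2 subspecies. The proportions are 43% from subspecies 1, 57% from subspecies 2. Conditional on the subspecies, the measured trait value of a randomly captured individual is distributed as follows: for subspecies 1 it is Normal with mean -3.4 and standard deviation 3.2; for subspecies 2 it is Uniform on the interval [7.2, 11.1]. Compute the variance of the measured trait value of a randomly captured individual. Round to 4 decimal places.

43.7295

Per component, 1: μ=-3.4, E[X²]=21.8; 2: μ=9.15, E[X²]=84.99.
E[X] = 0.43·-3.4 + 0.57·9.15 = 3.7535.
E[X²] = 0.43·21.8 + 0.57·84.99 = 57.8183.
Var(X) = E[X²] − (E[X])² = 57.8183 − 14.0888 = 43.7295.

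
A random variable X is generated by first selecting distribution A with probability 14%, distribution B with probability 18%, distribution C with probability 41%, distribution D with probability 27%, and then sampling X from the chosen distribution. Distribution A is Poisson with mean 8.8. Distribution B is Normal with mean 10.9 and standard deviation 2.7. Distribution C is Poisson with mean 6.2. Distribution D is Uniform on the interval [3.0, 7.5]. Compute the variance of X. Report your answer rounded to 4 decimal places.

9.7989

Per component, A: μ=8.8, E[X²]=86.24; B: μ=10.9, E[X²]=126.1; C: μ=6.2, E[X²]=44.64; D: μ=5.25, E[X²]=29.25.
E[X] = 0.14·8.8 + 0.18·10.9 + 0.41·6.2 + 0.27·5.25 = 7.1535.
E[X²] = 0.14·86.24 + 0.18·126.1 + 0.41·44.64 + 0.27·29.25 = 60.9715.
Var(X) = E[X²] − (E[X])² = 60.9715 − 51.1726 = 9.79894.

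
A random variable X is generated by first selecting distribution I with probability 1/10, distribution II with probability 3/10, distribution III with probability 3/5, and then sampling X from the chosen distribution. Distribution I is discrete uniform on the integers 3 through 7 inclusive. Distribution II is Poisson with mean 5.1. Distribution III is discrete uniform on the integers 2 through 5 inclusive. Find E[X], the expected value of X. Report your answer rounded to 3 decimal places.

4.130

Component means — I: 5; II: 5.1; III: 3.5.
E[X] = 0.1·5 + 0.3·5.1 + 0.6·3.5 = 4.13.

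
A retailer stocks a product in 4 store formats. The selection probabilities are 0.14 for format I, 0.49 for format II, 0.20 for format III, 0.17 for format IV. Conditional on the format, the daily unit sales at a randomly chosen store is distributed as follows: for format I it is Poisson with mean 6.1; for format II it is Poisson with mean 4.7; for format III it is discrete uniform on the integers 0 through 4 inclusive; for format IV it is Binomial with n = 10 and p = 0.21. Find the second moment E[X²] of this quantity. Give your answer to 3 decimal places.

21.422

For each component E[X²] = Var + (mean)², giving I: 43.31; II: 26.79; III: 6; IV: 6.069.
Overall E[X²] = 0.14·43.31 + 0.49·26.79 + 0.2·6 + 0.17·6.069 = 21.4222.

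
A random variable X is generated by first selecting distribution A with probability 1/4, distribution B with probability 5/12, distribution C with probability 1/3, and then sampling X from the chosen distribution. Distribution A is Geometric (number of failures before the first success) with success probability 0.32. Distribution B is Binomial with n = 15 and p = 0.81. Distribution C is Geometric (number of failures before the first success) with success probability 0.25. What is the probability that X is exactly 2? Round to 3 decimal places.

0.084

Conditional on each component, P(X = 2): A: 0.147968; B: 2.89705e-08; C: 0.140625.
By total probability, P(X = 2) = 0.25·0.147968 + 0.416667·2.89705e-08 + 0.333333·0.140625 = 0.083867.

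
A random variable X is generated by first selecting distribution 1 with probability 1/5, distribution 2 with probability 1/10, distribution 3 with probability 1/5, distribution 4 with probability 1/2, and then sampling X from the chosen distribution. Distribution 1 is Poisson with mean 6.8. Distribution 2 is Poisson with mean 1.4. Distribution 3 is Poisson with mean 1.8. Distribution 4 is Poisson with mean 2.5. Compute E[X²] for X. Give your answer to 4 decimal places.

16.3270

For each component E[X²] = Var + (mean)², giving 1: 53.04; 2: 3.36; 3: 5.04; 4: 8.75.
Overall E[X²] = 0.2·53.04 + 0.1·3.36 + 0.2·5.04 + 0.5·8.75 = 16.327.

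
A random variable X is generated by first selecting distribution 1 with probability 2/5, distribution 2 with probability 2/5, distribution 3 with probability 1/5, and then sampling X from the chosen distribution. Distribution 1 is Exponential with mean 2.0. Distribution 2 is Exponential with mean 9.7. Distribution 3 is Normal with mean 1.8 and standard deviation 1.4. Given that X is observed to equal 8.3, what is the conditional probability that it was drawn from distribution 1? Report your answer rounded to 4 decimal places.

0.1525

Likelihoods f(8.3 | ·): 1: 0.00788221; 2: 0.0438143; 3: 5.94196e-06.
Posterior ∝ prior × likelihood. Numerator for 1: 0.4·0.00788221 = 0.00315288.
Normalizing constant: 0.4·0.00788221 + 0.4·0.0438143 + 0.2·5.94196e-06 = 0.0206798.
P(1 | observation) = 0.00315288 / 0.0206798 = 0.152462.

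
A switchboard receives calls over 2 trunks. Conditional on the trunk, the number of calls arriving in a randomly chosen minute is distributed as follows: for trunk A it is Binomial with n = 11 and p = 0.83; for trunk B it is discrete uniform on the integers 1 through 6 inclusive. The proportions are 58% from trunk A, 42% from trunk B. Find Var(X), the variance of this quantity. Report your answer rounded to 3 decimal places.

9.847

Per component, A: μ=9.13, E[X²]=84.909; B: μ=3.5, E[X²]=15.1667.
E[X] = 0.58·9.13 + 0.42·3.5 = 6.7654.
E[X²] = 0.58·84.909 + 0.42·15.1667 = 55.6172.
Var(X) = E[X²] − (E[X])² = 55.6172 − 45.7706 = 9.84658.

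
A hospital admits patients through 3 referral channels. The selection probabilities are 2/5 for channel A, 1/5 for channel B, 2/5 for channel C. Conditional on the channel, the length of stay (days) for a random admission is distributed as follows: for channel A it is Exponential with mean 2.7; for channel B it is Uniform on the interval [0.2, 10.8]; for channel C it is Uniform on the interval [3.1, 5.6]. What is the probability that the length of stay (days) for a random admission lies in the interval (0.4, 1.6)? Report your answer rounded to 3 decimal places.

0.146

Conditional on each channel, P(0.4 < X < 1.6): A: 0.309411; B: 0.113208; C: 0.
By total probability, P(0.4 < X < 1.6) = 0.4·0.309411 + 0.2·0.113208 + 0.4·0 = 0.146406.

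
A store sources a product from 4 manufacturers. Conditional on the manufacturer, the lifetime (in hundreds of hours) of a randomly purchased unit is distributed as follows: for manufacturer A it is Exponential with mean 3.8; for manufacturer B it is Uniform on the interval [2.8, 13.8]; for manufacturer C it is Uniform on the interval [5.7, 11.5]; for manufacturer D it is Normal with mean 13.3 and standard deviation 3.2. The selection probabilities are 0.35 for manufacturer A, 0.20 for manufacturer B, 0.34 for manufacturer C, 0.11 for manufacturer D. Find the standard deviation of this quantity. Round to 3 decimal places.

Per component, A: μ=3.8, E[X²]=28.88; B: μ=8.3, E[X²]=78.9733; C: μ=8.6, E[X²]=76.7633; D: μ=13.3, E[X²]=187.13.
E[X] = 0.35·3.8 + 0.2·8.3 + 0.34·8.6 + 0.11·13.3 = 7.377.
E[X²] = 0.35·28.88 + 0.2·78.9733 + 0.34·76.7633 + 0.11·187.13 = 72.5865.
Var(X) = E[X²] − (E[X])² = 72.5865 − 54.4201 = 18.1664.
SD(X) = √18.1664 = 4.2622.

4.262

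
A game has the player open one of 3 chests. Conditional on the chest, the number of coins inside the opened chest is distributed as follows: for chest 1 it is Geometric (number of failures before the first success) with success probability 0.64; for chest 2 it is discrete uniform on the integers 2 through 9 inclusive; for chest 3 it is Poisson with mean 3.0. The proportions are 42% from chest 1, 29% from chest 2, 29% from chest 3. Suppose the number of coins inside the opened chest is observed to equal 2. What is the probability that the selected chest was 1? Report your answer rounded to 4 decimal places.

Likelihoods P(X=2 | ·): 1: 0.082944; 2: 0.125; 3: 0.224042.
Posterior ∝ prior × likelihood. Numerator for 1: 0.42·0.082944 = 0.0348365.
Normalizing constant: 0.42·0.082944 + 0.29·0.125 + 0.29·0.224042 = 0.136059.
P(1 | observation) = 0.0348365 / 0.136059 = 0.25604.

0.2560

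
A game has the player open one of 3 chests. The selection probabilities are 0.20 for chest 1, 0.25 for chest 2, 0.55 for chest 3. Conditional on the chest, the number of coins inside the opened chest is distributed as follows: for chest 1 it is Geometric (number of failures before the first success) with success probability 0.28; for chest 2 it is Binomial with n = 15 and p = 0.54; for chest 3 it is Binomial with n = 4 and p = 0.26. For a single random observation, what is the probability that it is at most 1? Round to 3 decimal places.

Conditional on each chest, P(X ≤ 1): 1: 0.4816; 2: 0.000162586; 3: 0.721299.
By total probability, P(X ≤ 1) = 0.2·0.4816 + 0.25·0.000162586 + 0.55·0.721299 = 0.493075.

0.493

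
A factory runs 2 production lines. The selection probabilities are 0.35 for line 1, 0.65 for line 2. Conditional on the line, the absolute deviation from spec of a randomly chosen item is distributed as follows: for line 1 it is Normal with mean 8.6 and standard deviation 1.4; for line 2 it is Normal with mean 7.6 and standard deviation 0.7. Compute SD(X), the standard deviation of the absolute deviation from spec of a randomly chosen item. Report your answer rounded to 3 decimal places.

Per component, 1: μ=8.6, E[X²]=75.92; 2: μ=7.6, E[X²]=58.25.
E[X] = 0.35·8.6 + 0.65·7.6 = 7.95.
E[X²] = 0.35·75.92 + 0.65·58.25 = 64.4345.
Var(X) = E[X²] − (E[X])² = 64.4345 − 63.2025 = 1.232.
SD(X) = √1.232 = 1.10995.

1.110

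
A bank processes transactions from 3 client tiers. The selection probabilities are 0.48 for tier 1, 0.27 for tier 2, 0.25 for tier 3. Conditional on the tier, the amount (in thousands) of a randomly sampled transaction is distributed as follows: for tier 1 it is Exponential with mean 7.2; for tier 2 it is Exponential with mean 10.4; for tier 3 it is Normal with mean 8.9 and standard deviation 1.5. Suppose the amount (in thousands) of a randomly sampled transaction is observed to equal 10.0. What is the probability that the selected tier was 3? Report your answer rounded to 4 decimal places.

0.6568

Likelihoods f(10.0 | ·): 1: 0.0346323; 2: 0.03676; 3: 0.203255.
Posterior ∝ prior × likelihood. Numerator for 3: 0.25·0.203255 = 0.0508138.
Normalizing constant: 0.48·0.0346323 + 0.27·0.03676 + 0.25·0.203255 = 0.0773625.
P(3 | observation) = 0.0508138 / 0.0773625 = 0.656827.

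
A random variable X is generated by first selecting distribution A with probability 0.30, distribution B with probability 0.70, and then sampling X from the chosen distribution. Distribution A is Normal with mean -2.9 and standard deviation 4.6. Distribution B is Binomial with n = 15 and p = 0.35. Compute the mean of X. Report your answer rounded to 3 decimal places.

2.805

Component means — A: -2.9; B: 5.25.
E[X] = 0.3·-2.9 + 0.7·5.25 = 2.805.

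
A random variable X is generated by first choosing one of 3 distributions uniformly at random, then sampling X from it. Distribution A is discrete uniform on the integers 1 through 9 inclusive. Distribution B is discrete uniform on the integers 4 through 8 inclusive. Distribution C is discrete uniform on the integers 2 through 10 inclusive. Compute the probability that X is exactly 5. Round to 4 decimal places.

Conditional on each component, P(X = 5): A: 0.111111; B: 0.2; C: 0.111111.
By total probability, P(X = 5) = 0.333333·0.111111 + 0.333333·0.2 + 0.333333·0.111111 = 0.140741.

0.1407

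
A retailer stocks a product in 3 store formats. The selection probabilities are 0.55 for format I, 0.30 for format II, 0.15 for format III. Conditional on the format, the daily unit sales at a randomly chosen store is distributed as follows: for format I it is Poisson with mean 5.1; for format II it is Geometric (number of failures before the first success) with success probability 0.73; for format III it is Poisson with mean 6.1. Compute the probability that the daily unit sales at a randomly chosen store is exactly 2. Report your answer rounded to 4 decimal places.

0.0658

Conditional on each format, P(X = 2): I: 0.0792882; II: 0.053217; III: 0.0417286.
By total probability, P(X = 2) = 0.55·0.0792882 + 0.3·0.053217 + 0.15·0.0417286 = 0.0658329.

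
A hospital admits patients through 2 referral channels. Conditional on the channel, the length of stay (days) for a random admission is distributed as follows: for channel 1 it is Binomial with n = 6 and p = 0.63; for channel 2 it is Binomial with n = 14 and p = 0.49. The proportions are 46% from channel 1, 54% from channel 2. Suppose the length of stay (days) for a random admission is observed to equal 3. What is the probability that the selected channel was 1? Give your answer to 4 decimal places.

0.8925

Likelihoods P(X=3 | ·): 1: 0.253313; 2: 0.0259993.
Posterior ∝ prior × likelihood. Numerator for 1: 0.46·0.253313 = 0.116524.
Normalizing constant: 0.46·0.253313 + 0.54·0.0259993 = 0.130563.
P(1 | observation) = 0.116524 / 0.130563 = 0.892469.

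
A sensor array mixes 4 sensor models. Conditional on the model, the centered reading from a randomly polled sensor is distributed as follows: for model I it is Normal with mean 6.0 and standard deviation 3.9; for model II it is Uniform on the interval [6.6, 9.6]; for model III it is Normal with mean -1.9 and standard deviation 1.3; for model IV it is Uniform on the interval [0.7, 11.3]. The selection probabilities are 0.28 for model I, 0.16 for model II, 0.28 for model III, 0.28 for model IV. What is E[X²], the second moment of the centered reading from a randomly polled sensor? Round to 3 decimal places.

For each component E[X²] = Var + (mean)², giving I: 51.21; II: 66.36; III: 5.3; IV: 45.3633.
Overall E[X²] = 0.28·51.21 + 0.16·66.36 + 0.28·5.3 + 0.28·45.3633 = 39.1421.

39.142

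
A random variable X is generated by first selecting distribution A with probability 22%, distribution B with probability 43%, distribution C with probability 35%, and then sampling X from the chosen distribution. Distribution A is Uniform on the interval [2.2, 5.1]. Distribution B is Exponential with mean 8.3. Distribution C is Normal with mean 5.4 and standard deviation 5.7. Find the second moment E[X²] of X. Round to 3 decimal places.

For each component E[X²] = Var + (mean)², giving A: 14.0233; B: 137.78; C: 61.65.
Overall E[X²] = 0.22·14.0233 + 0.43·137.78 + 0.35·61.65 = 83.908.

83.908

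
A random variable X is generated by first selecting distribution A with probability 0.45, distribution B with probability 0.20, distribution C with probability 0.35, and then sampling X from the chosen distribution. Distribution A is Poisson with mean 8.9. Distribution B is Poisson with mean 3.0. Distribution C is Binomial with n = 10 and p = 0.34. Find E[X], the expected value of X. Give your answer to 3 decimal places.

Component means — A: 8.9; B: 3; C: 3.4.
E[X] = 0.45·8.9 + 0.2·3 + 0.35·3.4 = 5.795.

5.795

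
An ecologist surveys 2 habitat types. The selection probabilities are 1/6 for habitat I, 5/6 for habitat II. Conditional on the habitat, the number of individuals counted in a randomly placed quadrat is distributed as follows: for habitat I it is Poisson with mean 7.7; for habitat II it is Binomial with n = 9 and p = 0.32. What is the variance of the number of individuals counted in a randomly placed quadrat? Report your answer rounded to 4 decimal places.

6.1421

Per component, I: μ=7.7, E[X²]=66.99; II: μ=2.88, E[X²]=10.2528.
E[X] = 0.166667·7.7 + 0.833333·2.88 = 3.68333.
E[X²] = 0.166667·66.99 + 0.833333·10.2528 = 19.709.
Var(X) = E[X²] − (E[X])² = 19.709 − 13.5669 = 6.14206.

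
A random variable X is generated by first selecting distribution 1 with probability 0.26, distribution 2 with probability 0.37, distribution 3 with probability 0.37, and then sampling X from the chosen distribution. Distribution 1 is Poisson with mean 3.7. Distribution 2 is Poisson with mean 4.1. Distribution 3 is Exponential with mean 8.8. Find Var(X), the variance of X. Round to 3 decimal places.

36.673

Per component, 1: μ=3.7, E[X²]=17.39; 2: μ=4.1, E[X²]=20.91; 3: μ=8.8, E[X²]=154.88.
E[X] = 0.26·3.7 + 0.37·4.1 + 0.37·8.8 = 5.735.
E[X²] = 0.26·17.39 + 0.37·20.91 + 0.37·154.88 = 69.5637.
Var(X) = E[X²] − (E[X])² = 69.5637 − 32.8902 = 36.6735.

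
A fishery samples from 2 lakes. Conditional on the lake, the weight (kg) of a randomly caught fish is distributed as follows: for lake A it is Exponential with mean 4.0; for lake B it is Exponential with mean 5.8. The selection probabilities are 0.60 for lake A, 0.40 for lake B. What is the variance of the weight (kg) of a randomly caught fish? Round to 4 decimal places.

23.8336

Per component, A: μ=4, E[X²]=32; B: μ=5.8, E[X²]=67.28.
E[X] = 0.6·4 + 0.4·5.8 = 4.72.
E[X²] = 0.6·32 + 0.4·67.28 = 46.112.
Var(X) = E[X²] − (E[X])² = 46.112 − 22.2784 = 23.8336.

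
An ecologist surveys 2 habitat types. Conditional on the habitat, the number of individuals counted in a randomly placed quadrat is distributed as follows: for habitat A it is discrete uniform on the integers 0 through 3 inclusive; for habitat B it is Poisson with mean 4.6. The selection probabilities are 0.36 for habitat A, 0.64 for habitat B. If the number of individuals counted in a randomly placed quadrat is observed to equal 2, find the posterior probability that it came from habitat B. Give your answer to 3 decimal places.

Likelihoods P(X=2 | ·): A: 0.25; B: 0.106348.
Posterior ∝ prior × likelihood. Numerator for B: 0.64·0.106348 = 0.068063.
Normalizing constant: 0.36·0.25 + 0.64·0.106348 = 0.158063.
P(B | observation) = 0.068063 / 0.158063 = 0.430607.

0.431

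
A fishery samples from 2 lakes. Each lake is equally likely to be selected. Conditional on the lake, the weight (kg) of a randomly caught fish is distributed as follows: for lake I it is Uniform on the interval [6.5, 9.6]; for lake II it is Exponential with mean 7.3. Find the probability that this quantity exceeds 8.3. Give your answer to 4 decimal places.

0.3701

Conditional on each lake, P(X > 8.3): I: 0.419355; II: 0.320784.
By total probability, P(X > 8.3) = 0.5·0.419355 + 0.5·0.320784 = 0.37007.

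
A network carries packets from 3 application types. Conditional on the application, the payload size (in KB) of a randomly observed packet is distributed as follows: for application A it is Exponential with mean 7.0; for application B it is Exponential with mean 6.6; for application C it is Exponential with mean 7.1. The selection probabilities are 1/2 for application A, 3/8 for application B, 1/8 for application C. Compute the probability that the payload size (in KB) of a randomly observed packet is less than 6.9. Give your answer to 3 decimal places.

Conditional on each application, P(X < 6.9): A: 0.626827; B: 0.648468; C: 0.62161.
By total probability, P(X < 6.9) = 0.5·0.626827 + 0.375·0.648468 + 0.125·0.62161 = 0.634291.

0.634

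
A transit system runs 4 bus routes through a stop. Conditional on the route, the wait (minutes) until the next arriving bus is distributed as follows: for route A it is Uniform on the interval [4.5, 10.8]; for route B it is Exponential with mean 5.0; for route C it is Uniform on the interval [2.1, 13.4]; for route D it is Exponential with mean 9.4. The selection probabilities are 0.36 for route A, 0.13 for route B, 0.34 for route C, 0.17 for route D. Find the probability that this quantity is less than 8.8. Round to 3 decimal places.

0.658

Conditional on each route, P(X < 8.8): A: 0.68254; B: 0.827955; C: 0.59292; D: 0.607873.
By total probability, P(X < 8.8) = 0.36·0.68254 + 0.13·0.827955 + 0.34·0.59292 + 0.17·0.607873 = 0.65828.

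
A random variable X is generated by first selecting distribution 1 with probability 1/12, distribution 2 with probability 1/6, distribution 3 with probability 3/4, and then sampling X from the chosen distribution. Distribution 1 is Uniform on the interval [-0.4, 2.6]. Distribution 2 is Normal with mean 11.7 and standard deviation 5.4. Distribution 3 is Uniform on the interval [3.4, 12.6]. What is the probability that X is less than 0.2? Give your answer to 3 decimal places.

Conditional on each component, P(X < 0.2): 1: 0.2; 2: 0.0166011; 3: 0.
By total probability, P(X < 0.2) = 0.0833333·0.2 + 0.166667·0.0166011 + 0.75·0 = 0.0194335.

0.019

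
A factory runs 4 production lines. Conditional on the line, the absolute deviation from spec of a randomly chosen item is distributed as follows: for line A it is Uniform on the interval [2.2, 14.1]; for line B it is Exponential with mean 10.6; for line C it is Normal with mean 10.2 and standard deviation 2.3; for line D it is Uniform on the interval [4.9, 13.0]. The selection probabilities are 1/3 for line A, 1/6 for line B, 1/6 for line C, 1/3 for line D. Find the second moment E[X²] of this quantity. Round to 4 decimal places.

For each component E[X²] = Var + (mean)², giving A: 78.2233; B: 224.72; C: 109.33; D: 85.57.
Overall E[X²] = 0.333333·78.2233 + 0.166667·224.72 + 0.166667·109.33 + 0.333333·85.57 = 110.273.

110.2728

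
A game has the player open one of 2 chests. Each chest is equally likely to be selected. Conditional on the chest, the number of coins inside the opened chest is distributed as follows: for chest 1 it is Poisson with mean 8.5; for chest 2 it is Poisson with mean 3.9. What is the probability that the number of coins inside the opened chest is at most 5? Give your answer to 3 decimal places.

Conditional on each chest, P(X ≤ 5): 1: 0.149597; 2: 0.800558.
By total probability, P(X ≤ 5) = 0.5·0.149597 + 0.5·0.800558 = 0.475078.

0.475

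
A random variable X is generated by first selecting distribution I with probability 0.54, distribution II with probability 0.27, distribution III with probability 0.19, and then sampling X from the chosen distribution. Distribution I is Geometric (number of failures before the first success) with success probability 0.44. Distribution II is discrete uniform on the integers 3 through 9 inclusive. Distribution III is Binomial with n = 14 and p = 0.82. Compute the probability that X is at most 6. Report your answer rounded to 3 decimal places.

Conditional on each component, P(X ≤ 6): I: 0.982729; II: 0.571429; III: 0.0011708.
By total probability, P(X ≤ 6) = 0.54·0.982729 + 0.27·0.571429 + 0.19·0.0011708 = 0.685182.

0.685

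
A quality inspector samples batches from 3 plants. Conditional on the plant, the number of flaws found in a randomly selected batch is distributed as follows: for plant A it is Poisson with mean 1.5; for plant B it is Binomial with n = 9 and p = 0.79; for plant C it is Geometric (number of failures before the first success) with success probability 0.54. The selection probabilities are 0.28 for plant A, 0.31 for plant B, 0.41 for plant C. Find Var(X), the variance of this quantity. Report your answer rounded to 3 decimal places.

9.287

Per component, A: μ=1.5, E[X²]=3.75; B: μ=7.11, E[X²]=52.0452; C: μ=0.851852, E[X²]=2.30316.
E[X] = 0.28·1.5 + 0.31·7.11 + 0.41·0.851852 = 2.97336.
E[X²] = 0.28·3.75 + 0.31·52.0452 + 0.41·2.30316 = 18.1283.
Var(X) = E[X²] − (E[X])² = 18.1283 − 8.84087 = 9.28744.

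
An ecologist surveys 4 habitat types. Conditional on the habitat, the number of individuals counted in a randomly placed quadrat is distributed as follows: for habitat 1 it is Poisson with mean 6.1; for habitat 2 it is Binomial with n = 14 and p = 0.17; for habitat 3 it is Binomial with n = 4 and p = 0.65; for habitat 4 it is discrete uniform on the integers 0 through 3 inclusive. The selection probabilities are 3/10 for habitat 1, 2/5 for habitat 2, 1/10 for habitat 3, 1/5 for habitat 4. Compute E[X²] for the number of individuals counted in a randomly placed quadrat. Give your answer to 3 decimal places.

For each component E[X²] = Var + (mean)², giving 1: 43.31; 2: 7.6398; 3: 7.67; 4: 3.5.
Overall E[X²] = 0.3·43.31 + 0.4·7.6398 + 0.1·7.67 + 0.2·3.5 = 17.5159.

17.516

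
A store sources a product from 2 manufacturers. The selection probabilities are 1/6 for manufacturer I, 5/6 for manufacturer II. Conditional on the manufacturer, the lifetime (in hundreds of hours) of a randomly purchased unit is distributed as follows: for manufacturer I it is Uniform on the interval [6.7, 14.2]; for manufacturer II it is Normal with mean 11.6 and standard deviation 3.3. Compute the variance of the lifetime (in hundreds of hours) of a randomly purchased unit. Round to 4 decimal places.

Per component, I: μ=10.45, E[X²]=113.89; II: μ=11.6, E[X²]=145.45.
E[X] = 0.166667·10.45 + 0.833333·11.6 = 11.4083.
E[X²] = 0.166667·113.89 + 0.833333·145.45 = 140.19.
Var(X) = E[X²] − (E[X])² = 140.19 − 130.15 = 10.0399.

10.0399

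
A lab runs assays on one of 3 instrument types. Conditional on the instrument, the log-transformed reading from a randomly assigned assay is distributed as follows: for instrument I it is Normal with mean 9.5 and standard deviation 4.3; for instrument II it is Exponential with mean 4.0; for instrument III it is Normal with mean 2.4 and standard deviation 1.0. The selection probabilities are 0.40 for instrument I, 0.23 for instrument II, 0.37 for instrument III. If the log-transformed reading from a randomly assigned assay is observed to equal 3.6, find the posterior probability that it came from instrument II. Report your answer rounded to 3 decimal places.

Likelihoods f(3.6 | ·): I: 0.0361936; II: 0.101642; III: 0.194186.
Posterior ∝ prior × likelihood. Numerator for II: 0.23·0.101642 = 0.0233778.
Normalizing constant: 0.4·0.0361936 + 0.23·0.101642 + 0.37·0.194186 = 0.109704.
P(II | observation) = 0.0233778 / 0.109704 = 0.213098.

0.213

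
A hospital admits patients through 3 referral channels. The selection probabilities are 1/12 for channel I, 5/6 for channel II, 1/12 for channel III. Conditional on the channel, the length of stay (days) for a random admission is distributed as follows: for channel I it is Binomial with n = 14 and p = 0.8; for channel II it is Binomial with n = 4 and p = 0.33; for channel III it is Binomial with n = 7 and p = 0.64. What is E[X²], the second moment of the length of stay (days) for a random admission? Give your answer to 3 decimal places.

14.636

For each component E[X²] = Var + (mean)², giving I: 127.68; II: 2.6268; III: 21.6832.
Overall E[X²] = 0.0833333·127.68 + 0.833333·2.6268 + 0.0833333·21.6832 = 14.6359.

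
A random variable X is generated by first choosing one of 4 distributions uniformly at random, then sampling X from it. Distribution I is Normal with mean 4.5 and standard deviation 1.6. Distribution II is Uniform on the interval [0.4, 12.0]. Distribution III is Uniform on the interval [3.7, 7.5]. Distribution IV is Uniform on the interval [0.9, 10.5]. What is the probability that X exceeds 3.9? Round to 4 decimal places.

Conditional on each component, P(X > 3.9): I: 0.64617; II: 0.698276; III: 0.947368; IV: 0.6875.
By total probability, P(X > 3.9) = 0.25·0.64617 + 0.25·0.698276 + 0.25·0.947368 + 0.25·0.6875 = 0.744829.

0.7448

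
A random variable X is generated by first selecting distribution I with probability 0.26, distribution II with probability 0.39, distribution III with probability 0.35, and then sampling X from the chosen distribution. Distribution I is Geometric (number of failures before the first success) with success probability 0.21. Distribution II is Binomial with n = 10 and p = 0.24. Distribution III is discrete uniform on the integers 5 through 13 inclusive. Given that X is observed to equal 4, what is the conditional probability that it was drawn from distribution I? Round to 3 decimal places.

0.289

Likelihoods P(X=4 | ·): I: 0.0817952; II: 0.13426; III: 0.
Posterior ∝ prior × likelihood. Numerator for I: 0.26·0.0817952 = 0.0212667.
Normalizing constant: 0.26·0.0817952 + 0.39·0.13426 + 0.35·0 = 0.073628.
P(I | observation) = 0.0212667 / 0.073628 = 0.28884.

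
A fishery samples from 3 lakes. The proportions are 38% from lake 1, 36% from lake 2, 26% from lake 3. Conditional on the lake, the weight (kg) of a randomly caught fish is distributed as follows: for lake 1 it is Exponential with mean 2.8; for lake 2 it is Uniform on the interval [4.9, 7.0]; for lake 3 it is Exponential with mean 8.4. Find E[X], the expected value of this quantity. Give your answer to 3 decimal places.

Component means — 1: 2.8; 2: 5.95; 3: 8.4.
E[X] = 0.38·2.8 + 0.36·5.95 + 0.26·8.4 = 5.39.

5.390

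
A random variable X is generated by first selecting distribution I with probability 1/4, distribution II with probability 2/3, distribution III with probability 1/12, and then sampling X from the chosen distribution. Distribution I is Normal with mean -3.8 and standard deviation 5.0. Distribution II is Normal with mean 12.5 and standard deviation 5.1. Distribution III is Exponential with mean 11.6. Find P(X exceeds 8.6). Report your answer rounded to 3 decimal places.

0.560

Conditional on each component, P(X > 8.6): I: 0.00656912; II: 0.777777; III: 0.476456.
By total probability, P(X > 8.6) = 0.25·0.00656912 + 0.666667·0.777777 + 0.0833333·0.476456 = 0.559865.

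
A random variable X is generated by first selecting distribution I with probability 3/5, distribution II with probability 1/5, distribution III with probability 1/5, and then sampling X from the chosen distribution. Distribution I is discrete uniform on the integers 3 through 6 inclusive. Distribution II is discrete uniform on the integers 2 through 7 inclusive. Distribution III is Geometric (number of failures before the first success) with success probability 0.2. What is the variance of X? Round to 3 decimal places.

Per component, I: μ=4.5, E[X²]=21.5; II: μ=4.5, E[X²]=23.1667; III: μ=4, E[X²]=36.
E[X] = 0.6·4.5 + 0.2·4.5 + 0.2·4 = 4.4.
E[X²] = 0.6·21.5 + 0.2·23.1667 + 0.2·36 = 24.7333.
Var(X) = E[X²] − (E[X])² = 24.7333 − 19.36 = 5.37333.

5.373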